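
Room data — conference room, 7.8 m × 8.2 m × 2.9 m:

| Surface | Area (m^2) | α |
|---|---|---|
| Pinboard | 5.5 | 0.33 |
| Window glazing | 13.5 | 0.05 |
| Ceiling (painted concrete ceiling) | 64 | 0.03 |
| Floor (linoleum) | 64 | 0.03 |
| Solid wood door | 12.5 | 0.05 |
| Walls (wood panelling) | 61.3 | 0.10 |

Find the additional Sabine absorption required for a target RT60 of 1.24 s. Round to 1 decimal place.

A₁ = Σ Sᵢαᵢ = 5.5×0.33 + 13.5×0.05 + 64×0.03 + 64×0.03 + 12.5×0.05 + 61.3×0.10 = 13.085 sabins.
Target A₂ = 0.161·185.484/1.24 = 24.083 sabins (V = 185.484 m³).
ΔA = A₂ − A₁ = 24.083 − 13.085 = 11.0 sabins.

11.0 sabins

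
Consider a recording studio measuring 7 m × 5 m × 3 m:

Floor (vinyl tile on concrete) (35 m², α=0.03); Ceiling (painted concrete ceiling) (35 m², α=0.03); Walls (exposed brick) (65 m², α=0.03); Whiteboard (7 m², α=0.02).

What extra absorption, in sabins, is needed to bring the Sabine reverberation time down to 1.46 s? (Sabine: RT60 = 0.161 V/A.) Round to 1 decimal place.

7.4 sabins

A₁ = Σ Sᵢαᵢ = 35×0.03 + 35×0.03 + 65×0.03 + 7×0.02 = 4.190 sabins.
For T = 1.46 s, need A₂ = 0.161·V/T = 0.161·105/1.46 = 11.579 sabins.
Shortfall: 11.579 − 4.190 = 7.4 sabins.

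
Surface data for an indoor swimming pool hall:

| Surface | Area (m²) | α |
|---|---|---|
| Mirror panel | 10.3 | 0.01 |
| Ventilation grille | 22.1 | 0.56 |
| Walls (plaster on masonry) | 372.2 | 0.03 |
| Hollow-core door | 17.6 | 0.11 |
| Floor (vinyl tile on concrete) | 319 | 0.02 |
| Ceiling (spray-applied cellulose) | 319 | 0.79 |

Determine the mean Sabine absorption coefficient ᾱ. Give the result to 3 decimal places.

0.268

Total surface area S = 1060.2 m².
Σ(Sᵢαᵢ) = 10.3*0.01 + 22.1*0.56 + 372.2*0.03 + 17.6*0.11 + 319*0.02 + 319*0.79 = 283.971.
ᾱ = 283.971 / 1060.2 = 0.268.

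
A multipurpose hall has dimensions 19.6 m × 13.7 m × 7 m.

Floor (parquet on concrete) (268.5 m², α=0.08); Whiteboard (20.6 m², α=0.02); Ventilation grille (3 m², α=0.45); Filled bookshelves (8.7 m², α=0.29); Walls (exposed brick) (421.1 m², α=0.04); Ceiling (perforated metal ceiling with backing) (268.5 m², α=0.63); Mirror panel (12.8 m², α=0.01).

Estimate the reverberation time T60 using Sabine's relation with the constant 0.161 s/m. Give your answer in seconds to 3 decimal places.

1.428 seconds

Summing Sᵢαᵢ: 21.480 + 0.412 + 1.350 + 2.523 + 16.844 + 169.155 + 0.128 → A = 211.892 sabins.
Volume V = 19.6 × 13.7 × 7 = 1879.64 m³.
Sabine: RT60 = 0.161 × 1879.64 / 211.892 = 1.428 s.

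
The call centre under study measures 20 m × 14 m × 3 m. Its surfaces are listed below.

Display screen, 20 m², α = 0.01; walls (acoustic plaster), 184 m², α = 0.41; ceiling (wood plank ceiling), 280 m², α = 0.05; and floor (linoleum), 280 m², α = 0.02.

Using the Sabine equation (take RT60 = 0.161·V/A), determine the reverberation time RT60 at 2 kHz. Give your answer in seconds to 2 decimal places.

Summing Sᵢαᵢ: 0.200 + 75.440 + 14.000 + 5.600 → A = 95.240 sabins.
Volume V = 20 × 14 × 3 = 840 m³.
RT60 = 0.161 · V / A = 0.161 × 840 / 95.240 = 1.42 s.

1.42 s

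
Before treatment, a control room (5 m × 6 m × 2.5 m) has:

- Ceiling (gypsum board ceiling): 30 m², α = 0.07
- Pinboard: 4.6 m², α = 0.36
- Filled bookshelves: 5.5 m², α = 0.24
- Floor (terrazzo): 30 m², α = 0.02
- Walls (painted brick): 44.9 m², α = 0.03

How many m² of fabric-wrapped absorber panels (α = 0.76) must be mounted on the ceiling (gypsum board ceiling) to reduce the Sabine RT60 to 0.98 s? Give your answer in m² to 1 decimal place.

7.7

Total absorption A₁ = 30×0.07 + 4.6×0.36 + 5.5×0.24 + 30×0.02 + 44.9×0.03
  = 2.100 + 1.656 + 1.320 + 0.600 + 1.347 = 7.023 m² sabins.
Required A₂ = 0.161·75/0.98 = 12.321 sabins.
Absorption to add: 12.321 − 7.023 = 5.298 sabins.
Net gain per m²: Δα = 0.76 − 0.07 = 0.69.
Area = ΔA/Δα = 5.298/0.69 = 7.7 m².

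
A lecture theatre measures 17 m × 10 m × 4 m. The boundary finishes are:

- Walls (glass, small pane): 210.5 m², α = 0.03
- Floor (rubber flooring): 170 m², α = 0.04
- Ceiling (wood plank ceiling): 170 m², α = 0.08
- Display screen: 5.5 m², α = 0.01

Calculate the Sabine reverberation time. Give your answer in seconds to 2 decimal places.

4.09 sec

Total absorption A = 210.5×0.03 + 170×0.04 + 170×0.08 + 5.5×0.01
  = 6.315 + 6.800 + 13.600 + 0.055 = 26.770 m² sabins.
Room volume: 680 m³.
RT60 = 0.161 · V / A = 0.161 × 680 / 26.770 = 4.09 s.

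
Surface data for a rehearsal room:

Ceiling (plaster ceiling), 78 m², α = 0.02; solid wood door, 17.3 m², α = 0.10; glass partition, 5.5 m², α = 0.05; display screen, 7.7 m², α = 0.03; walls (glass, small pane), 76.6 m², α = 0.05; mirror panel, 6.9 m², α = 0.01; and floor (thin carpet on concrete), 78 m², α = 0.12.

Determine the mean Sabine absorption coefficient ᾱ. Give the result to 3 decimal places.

0.063

Total surface area S = 270.0 m².
Weighted sum Σ Sα = 17.055.
ᾱ = 17.055 / 270.0 = 0.063.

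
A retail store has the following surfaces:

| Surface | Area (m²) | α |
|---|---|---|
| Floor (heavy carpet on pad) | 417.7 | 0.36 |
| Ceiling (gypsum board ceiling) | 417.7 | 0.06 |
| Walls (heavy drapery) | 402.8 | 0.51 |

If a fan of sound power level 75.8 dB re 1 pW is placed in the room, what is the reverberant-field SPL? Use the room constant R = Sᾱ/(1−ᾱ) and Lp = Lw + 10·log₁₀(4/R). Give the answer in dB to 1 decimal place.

Σ(Sᵢαᵢ) = 417.7×0.36 + 417.7×0.06 + 402.8×0.51 = 380.862; total area S = 1238.2 m².
ᾱ = 0.3076, so room constant R = A/(1−ᾱ) = 550.061 m².
Lp = Lw + 10 log₁₀(4/R) = 75.8 -21.38 = 54.4 dB.

54.4 dB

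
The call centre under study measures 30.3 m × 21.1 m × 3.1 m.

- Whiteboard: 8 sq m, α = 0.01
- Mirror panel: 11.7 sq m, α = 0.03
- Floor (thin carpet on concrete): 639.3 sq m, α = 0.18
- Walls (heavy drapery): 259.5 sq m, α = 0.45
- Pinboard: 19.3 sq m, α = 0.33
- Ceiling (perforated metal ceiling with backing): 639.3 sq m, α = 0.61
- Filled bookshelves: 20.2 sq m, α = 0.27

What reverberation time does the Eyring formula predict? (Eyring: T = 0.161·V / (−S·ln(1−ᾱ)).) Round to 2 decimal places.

S = Σ Sᵢ = 1597.3 sq m.
Σ(Sᵢαᵢ) = 8×0.01 + 11.7×0.03 + 639.3×0.18 + 259.5×0.45 + 19.3×0.33 + 639.3×0.61 + 20.2×0.27 = 634.076.
ᾱ = 634.076 / 1597.3 = 0.3970.
−S·ln(1−ᾱ) = −1597.3 × ln(1 − 0.3970) = 807.975.
V = 30.3 × 21.1 × 3.1 = 1981.923 m³.
T = 0.161·V/[−S·ln(1−ᾱ)] = 0.161·1981.923/807.975 = 0.39 s.

0.39 sec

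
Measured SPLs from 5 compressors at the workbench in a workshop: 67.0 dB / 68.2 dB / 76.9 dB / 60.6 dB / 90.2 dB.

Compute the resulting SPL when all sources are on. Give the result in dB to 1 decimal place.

Σ 10^(Lᵢ/10) = 1.109e+09.
Back to dB: 10·log₁₀ Σ = 90.4 dB.

90.4 dB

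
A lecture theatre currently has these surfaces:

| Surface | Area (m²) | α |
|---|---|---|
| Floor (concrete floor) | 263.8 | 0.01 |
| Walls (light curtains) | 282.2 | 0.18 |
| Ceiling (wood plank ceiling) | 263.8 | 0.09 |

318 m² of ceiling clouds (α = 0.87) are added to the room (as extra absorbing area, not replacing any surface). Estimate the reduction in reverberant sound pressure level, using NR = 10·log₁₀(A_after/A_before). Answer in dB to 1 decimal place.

6.6 dB

A_before = Σ Sᵢαᵢ = 263.8·0.01 + 282.2·0.18 + 263.8·0.09 = 77.176 sabins.
Treatment contributes 318·0.87 = 276.660 sabins.
A_after = 77.176 + 276.660 = 353.836 sabins.
NR = 10·log₁₀(353.836/77.176) = 6.6 dB.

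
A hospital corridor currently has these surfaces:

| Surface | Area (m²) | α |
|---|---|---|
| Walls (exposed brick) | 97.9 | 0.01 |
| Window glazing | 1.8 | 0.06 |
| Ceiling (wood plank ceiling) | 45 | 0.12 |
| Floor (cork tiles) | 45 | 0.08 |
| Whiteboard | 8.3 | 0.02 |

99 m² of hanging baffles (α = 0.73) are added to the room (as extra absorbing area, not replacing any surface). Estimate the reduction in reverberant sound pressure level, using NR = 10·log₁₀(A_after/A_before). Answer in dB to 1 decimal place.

9.1 dB

A_before = Σ Sᵢαᵢ = 97.9*0.01 + 1.8*0.06 + 45*0.12 + 45*0.08 + 8.3*0.02 = 10.253 sabins.
Treatment contributes 99·0.73 = 72.270 sabins.
New total A_after = 82.523 sabins.
Reduction = 10 log₁₀(A_after/A_before) = 10 log₁₀(8.0487) = 9.1 dB.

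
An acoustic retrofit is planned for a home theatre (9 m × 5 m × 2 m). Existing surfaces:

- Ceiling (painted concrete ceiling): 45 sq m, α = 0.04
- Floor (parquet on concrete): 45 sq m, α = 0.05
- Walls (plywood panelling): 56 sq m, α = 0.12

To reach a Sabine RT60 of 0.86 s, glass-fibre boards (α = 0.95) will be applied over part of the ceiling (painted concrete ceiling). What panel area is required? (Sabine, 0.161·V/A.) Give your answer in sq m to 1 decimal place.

6.7

Equivalent absorption area: A₁ = 45×0.04 + 45×0.05 + 56×0.12 = 10.770 sq m.
V = 90 m³. Target absorption A₂ = 0.161 × 90 / 0.86 = 16.849 sabins.
Absorption to add: 16.849 − 10.770 = 6.079 sabins.
Net gain per sq m: Δα = 0.95 − 0.04 = 0.91.
Area = ΔA/Δα = 6.079/0.91 = 6.7 sq m.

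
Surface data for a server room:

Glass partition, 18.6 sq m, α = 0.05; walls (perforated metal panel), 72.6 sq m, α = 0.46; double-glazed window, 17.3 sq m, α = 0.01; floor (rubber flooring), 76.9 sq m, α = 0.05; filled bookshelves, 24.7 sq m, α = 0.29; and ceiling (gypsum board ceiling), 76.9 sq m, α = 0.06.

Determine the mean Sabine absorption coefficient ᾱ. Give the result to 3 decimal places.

Total surface area S = 287.0 sq m.
Weighted sum Σ Sα = 50.121.
ᾱ = A/S = 0.175.

0.175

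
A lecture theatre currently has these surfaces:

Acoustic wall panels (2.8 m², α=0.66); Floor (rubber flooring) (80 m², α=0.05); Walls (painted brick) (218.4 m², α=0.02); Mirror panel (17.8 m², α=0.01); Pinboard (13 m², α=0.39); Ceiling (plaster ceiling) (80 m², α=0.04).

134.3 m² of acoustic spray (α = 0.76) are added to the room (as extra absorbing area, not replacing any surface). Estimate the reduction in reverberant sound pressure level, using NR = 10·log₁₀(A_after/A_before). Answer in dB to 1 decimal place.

Equivalent absorption area: A_before = 2.8·0.66 + 80·0.05 + 218.4·0.02 + 17.8·0.01 + 13·0.39 + 80·0.04 = 18.664 m².
Added absorption = 134.3 × 0.76 = 102.068 sabins.
A_after = 18.664 + 102.068 = 120.732 sabins.
NR = 10·log₁₀(120.732/18.664) = 8.1 dB.

8.1 dB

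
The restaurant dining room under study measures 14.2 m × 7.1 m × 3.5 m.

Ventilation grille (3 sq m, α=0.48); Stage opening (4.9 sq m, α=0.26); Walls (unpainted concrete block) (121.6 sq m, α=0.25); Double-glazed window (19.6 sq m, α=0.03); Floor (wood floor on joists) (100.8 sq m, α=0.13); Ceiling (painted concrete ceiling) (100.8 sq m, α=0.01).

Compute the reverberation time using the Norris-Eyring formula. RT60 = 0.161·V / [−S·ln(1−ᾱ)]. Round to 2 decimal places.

1.11 sec

S = Σ Sᵢ = 350.7 sq m.
Absorption A = 3×0.48 + 4.9×0.26 + 121.6×0.25 + 19.6×0.03 + 100.8×0.13 + 100.8×0.01 = 47.814 sabins.
ᾱ = 47.814 / 350.7 = 0.1363.
Eyring denominator: −S ln(1−ᾱ) = 51.388.
V = 14.2 × 7.1 × 3.5 = 352.87 m³.
T = 0.161·V/[−S·ln(1−ᾱ)] = 0.161·352.87/51.388 = 1.11 s.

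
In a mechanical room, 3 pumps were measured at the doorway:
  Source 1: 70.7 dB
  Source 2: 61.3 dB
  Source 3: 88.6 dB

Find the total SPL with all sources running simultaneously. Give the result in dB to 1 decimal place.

Σ 10^(Lᵢ/10) = 7.375e+08.
Back to dB: 10·log₁₀ Σ = 88.7 dB.

88.7 dB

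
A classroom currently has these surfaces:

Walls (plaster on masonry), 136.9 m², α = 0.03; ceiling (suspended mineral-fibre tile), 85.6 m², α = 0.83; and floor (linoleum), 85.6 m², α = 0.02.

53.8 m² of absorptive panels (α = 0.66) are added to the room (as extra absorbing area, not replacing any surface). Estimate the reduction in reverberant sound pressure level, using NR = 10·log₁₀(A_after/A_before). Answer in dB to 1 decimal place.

Total absorption A_before = 136.9·0.03 + 85.6·0.83 + 85.6·0.02
  = 4.107 + 71.048 + 1.712 = 76.867 m² sabins.
Treatment contributes 53.8·0.66 = 35.508 sabins.
A_after = 76.867 + 35.508 = 112.375 sabins.
NR = 10·log₁₀(112.375/76.867) = 1.6 dB.

1.6 dB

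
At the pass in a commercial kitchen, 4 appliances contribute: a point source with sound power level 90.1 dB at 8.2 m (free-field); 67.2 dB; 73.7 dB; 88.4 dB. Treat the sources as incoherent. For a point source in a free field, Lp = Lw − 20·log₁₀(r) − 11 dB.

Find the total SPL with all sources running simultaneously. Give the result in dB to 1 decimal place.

Source at 8.2 m: Lp = 90.1 − 20·log₁₀(8.2) − 11 = 60.8 dB.
Converting to relative power and adding: 10^(60.8/10) + 10^(67.2/10) + 10^(73.7/10) + 10^(88.4/10) = 7.217e+08.
Combined level = 10 log₁₀(7.217e+08) = 88.6 dB.

88.6 dB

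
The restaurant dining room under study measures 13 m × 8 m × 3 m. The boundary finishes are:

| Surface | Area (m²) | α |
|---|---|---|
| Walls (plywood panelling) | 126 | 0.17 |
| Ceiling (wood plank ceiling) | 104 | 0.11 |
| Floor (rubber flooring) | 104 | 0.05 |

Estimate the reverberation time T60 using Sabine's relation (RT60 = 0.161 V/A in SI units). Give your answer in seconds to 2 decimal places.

A = Σ Sᵢαᵢ = 126×0.17 + 104×0.11 + 104×0.05 = 38.060 sabins.
Volume V = 13 × 8 × 3 = 312 m³.
RT60 = 0.161 · V / A = 0.161 × 312 / 38.060 = 1.32 s.

1.32 seconds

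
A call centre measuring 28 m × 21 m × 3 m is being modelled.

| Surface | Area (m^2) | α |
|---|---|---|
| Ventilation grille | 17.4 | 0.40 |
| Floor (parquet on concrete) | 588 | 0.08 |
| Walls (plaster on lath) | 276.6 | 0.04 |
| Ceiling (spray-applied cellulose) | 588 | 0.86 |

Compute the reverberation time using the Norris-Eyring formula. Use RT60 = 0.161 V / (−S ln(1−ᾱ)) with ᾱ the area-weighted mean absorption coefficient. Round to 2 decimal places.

0.39 s

Total surface area S = 17.4 + 588 + 276.6 + 588 = 1470.0 m^2.
Absorption A = 17.4·0.40 + 588·0.08 + 276.6·0.04 + 588·0.86 = 570.744 sabins.
Mean coefficient ᾱ = A/S = 0.3883.
−S·ln(1−ᾱ) = −1470.0 × ln(1 − 0.3883) = 722.525.
V = 28 × 21 × 3 = 1764 m³.
RT60 = 0.161 × 1764 / 722.525 = 0.39 s.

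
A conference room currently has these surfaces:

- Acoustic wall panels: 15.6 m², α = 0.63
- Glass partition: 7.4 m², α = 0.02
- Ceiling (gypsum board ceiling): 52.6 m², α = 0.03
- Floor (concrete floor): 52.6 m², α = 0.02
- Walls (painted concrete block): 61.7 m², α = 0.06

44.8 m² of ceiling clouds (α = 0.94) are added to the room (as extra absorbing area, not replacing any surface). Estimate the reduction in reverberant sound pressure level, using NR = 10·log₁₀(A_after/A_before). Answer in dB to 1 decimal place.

5.5 dB

Equivalent absorption area: A_before = 15.6*0.63 + 7.4*0.02 + 52.6*0.03 + 52.6*0.02 + 61.7*0.06 = 16.308 m².
Added absorption = 44.8 × 0.94 = 42.112 sabins.
A_after = 16.308 + 42.112 = 58.420 sabins.
NR = 10·log₁₀(58.420/16.308) = 5.5 dB.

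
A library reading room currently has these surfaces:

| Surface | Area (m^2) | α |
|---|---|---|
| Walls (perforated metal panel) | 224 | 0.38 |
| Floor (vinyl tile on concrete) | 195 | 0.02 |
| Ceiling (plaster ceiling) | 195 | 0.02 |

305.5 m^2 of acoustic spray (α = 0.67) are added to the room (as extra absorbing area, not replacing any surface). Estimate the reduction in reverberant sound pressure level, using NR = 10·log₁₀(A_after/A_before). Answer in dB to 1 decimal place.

5.1 dB

Total absorption A_before = 224*0.38 + 195*0.02 + 195*0.02
  = 85.120 + 3.900 + 3.900 = 92.920 m^2 sabins.
Added absorption = 305.5 × 0.67 = 204.685 sabins.
New total A_after = 297.605 sabins.
Reduction = 10 log₁₀(A_after/A_before) = 10 log₁₀(3.2028) = 5.1 dB.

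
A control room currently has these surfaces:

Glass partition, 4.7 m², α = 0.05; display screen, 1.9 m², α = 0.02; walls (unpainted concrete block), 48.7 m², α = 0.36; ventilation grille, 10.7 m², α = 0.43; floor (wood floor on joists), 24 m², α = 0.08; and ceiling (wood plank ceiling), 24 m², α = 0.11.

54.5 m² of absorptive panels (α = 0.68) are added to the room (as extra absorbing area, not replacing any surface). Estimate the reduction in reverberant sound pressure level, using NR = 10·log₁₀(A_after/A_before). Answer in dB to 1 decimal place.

3.8 dB

Summing Sᵢαᵢ: 0.235 + 0.038 + 17.532 + 4.601 + 1.920 + 2.640 → A_before = 26.966 sabins.
Added absorption = 54.5 × 0.68 = 37.060 sabins.
New total A_after = 64.026 sabins.
Reduction = 10 log₁₀(A_after/A_before) = 10 log₁₀(2.3743) = 3.8 dB.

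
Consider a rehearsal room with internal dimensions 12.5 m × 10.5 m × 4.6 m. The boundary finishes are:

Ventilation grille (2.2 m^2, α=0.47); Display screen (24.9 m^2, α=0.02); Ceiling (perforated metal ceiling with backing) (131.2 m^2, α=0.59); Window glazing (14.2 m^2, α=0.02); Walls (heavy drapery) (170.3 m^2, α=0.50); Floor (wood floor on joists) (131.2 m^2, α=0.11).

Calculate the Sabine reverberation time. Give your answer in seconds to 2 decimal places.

0.54 s

A = Σ Sᵢαᵢ = 2.2*0.47 + 24.9*0.02 + 131.2*0.59 + 14.2*0.02 + 170.3*0.50 + 131.2*0.11 = 178.806 sabins.
V = 12.5·10.5·4.6 = 603.75 m³.
Sabine: RT60 = 0.161 × 603.75 / 178.806 = 0.54 s.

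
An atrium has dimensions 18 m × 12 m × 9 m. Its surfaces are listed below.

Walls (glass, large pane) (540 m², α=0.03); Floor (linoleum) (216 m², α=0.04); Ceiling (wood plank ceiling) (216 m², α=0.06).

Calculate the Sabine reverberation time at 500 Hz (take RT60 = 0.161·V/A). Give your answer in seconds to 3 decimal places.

8.280 s

Total absorption A = 540*0.03 + 216*0.04 + 216*0.06
  = 16.200 + 8.640 + 12.960 = 37.800 m² sabins.
Room volume: 1944 m³.
T = 0.161 V/A = 0.161·1944/37.800 = 8.280 s.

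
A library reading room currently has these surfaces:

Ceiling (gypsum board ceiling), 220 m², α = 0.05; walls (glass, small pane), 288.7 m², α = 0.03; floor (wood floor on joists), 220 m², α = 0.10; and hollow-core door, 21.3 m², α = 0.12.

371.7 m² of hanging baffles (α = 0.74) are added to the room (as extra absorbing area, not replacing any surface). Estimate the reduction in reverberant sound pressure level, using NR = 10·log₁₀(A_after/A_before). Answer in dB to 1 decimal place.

Summing Sᵢαᵢ: 11.000 + 8.661 + 22.000 + 2.556 → A_before = 44.217 sabins.
Treatment contributes 371.7·0.74 = 275.058 sabins.
New total A_after = 319.275 sabins.
Reduction = 10 log₁₀(A_after/A_before) = 10 log₁₀(7.2206) = 8.6 dB.

8.6 dB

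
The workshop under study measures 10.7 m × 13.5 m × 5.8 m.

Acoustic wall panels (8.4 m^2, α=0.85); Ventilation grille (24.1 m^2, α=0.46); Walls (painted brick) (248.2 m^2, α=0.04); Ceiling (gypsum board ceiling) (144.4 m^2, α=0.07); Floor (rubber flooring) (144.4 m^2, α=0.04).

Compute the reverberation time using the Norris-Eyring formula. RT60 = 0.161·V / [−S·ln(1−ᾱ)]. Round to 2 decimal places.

S = Σ Sᵢ = 569.5 m^2.
Σ(Sᵢαᵢ) = 8.4·0.85 + 24.1·0.46 + 248.2·0.04 + 144.4·0.07 + 144.4·0.04 = 44.038.
ᾱ = 44.038 / 569.5 = 0.0773.
−S·ln(1−ᾱ) = −569.5 × ln(1 − 0.0773) = 45.817.
V = 10.7 × 13.5 × 5.8 = 837.81 m³.
RT60 = 0.161 × 837.81 / 45.817 = 2.94 s.

2.94 seconds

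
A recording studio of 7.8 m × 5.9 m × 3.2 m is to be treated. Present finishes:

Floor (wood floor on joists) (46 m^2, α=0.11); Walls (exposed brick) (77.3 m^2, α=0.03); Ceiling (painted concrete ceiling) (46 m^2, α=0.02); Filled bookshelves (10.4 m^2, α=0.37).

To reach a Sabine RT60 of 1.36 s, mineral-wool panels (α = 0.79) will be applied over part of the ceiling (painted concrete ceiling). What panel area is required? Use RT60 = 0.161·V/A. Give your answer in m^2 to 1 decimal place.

6.9

A₁ = Σ Sᵢαᵢ = 46·0.11 + 77.3·0.03 + 46·0.02 + 10.4·0.37 = 12.147 sabins.
Required A₂ = 0.161·147.264/1.36 = 17.433 sabins.
Absorption to add: 17.433 − 12.147 = 5.286 sabins.
Each m^2 of panel replacing the ceiling (painted concrete ceiling) adds (0.79 − 0.02) = 0.77 sabins.
Panel area = 5.286 / 0.77 = 6.9 m^2.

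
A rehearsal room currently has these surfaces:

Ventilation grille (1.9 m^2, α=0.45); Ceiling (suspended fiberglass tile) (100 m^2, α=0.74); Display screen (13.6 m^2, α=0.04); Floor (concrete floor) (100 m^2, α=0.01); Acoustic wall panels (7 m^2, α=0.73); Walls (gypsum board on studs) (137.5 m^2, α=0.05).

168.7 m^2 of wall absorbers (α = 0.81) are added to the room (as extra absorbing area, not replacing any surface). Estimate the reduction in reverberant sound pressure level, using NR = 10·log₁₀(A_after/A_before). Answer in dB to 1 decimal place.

4.1 dB

A_before = Σ Sᵢαᵢ = 1.9*0.45 + 100*0.74 + 13.6*0.04 + 100*0.01 + 7*0.73 + 137.5*0.05 = 88.384 sabins.
Treatment contributes 168.7·0.81 = 136.647 sabins.
New total A_after = 225.031 sabins.
Reduction = 10 log₁₀(A_after/A_before) = 10 log₁₀(2.5461) = 4.1 dB.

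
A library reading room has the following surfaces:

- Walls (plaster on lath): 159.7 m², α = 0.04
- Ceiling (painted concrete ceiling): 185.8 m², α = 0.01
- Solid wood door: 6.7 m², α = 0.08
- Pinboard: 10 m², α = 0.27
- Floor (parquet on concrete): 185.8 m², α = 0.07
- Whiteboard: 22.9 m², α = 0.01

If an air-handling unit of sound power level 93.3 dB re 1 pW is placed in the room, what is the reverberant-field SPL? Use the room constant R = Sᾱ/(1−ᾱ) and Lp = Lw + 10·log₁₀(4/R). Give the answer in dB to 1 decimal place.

85.2 dB

Σ(Sᵢαᵢ) = 159.7×0.04 + 185.8×0.01 + 6.7×0.08 + 10×0.27 + 185.8×0.07 + 22.9×0.01 = 24.717; total area S = 570.9 m².
ᾱ = 24.717/570.9 = 0.0433; R = Sᾱ/(1−ᾱ) = 24.717/(1−0.0433) = 25.836 m².
Lp = 93.3 + 10·log₁₀(4/25.836) = 93.3 + (-8.10) = 85.2 dB.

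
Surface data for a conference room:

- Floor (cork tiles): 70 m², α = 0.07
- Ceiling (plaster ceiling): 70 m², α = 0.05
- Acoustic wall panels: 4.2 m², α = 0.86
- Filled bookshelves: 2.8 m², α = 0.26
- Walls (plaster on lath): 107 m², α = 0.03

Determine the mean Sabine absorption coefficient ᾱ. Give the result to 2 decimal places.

0.06

S = Σ Sᵢ = 70 + 70 + 4.2 + 2.8 + 107 = 254.0 m².
A = 70×0.07 + 70×0.05 + 4.2×0.86 + 2.8×0.26 + 107×0.03 = 15.950 sabins.
ᾱ = A/S = 0.06.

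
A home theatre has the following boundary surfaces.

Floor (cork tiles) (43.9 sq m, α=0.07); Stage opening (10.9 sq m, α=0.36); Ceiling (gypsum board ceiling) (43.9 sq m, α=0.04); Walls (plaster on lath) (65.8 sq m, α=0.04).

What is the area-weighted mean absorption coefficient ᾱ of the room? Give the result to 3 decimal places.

Total surface area S = 164.5 sq m.
Σ(Sᵢαᵢ) = 43.9×0.07 + 10.9×0.36 + 43.9×0.04 + 65.8×0.04 = 11.385.
ᾱ = 11.385 / 164.5 = 0.069.

0.069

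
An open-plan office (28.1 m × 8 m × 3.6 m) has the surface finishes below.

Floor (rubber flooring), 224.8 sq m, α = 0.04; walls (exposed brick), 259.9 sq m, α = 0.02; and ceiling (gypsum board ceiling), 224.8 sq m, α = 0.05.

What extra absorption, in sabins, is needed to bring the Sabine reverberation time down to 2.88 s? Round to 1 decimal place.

19.8 sabins

Total absorption A₁ = 224.8·0.04 + 259.9·0.02 + 224.8·0.05
  = 8.992 + 5.198 + 11.240 = 25.430 sq m sabins.
For T = 2.88 s, need A₂ = 0.161·V/T = 0.161·809.28/2.88 = 45.241 sabins.
Additional absorption ΔA = 45.241 − 25.430 = 19.8 sabins.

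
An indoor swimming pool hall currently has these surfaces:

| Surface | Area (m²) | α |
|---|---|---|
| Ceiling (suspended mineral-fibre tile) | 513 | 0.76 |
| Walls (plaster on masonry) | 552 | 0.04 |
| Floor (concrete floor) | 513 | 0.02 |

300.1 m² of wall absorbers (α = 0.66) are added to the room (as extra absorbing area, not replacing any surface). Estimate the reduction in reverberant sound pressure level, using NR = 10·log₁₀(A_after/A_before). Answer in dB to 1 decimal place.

A_before = Σ Sᵢαᵢ = 513*0.76 + 552*0.04 + 513*0.02 = 422.220 sabins.
Treatment contributes 300.1·0.66 = 198.066 sabins.
A_after = 422.220 + 198.066 = 620.286 sabins.
NR = 10·log₁₀(620.286/422.220) = 1.7 dB.

1.7 dB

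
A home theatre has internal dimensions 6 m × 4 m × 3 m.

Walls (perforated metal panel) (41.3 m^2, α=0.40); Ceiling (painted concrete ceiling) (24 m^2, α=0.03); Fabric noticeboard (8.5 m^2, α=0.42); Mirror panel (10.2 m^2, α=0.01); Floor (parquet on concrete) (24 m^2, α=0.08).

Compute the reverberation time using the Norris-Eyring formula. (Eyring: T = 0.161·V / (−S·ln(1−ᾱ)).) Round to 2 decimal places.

S = Σ Sᵢ = 108.0 m^2.
Absorption A = 41.3·0.40 + 24·0.03 + 8.5·0.42 + 10.2·0.01 + 24·0.08 = 22.832 sabins.
ᾱ = 22.832 / 108.0 = 0.2114.
Eyring denominator: −S ln(1−ᾱ) = 25.650.
V = 6 × 4 × 3 = 72 m³.
RT60 = 0.161 × 72 / 25.650 = 0.45 s.

0.45 s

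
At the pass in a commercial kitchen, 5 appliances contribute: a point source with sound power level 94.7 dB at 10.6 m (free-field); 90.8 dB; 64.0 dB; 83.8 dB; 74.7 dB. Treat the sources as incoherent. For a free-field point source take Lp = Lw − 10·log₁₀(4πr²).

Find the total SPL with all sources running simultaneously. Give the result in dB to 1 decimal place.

Source at 10.6 m: Lp = 94.7 − 10·log₁₀(4π·10.6²) = 94.7 − 10·log₁₀(1411.957) = 63.2 dB.
Converting to relative power and adding: 10^(63.2/10) + 10^(90.8/10) + 10^(64.0/10) + 10^(83.8/10) + 10^(74.7/10) = 1.476e+09.
Back to dB: 10·log₁₀ Σ = 91.7 dB.

91.7 dB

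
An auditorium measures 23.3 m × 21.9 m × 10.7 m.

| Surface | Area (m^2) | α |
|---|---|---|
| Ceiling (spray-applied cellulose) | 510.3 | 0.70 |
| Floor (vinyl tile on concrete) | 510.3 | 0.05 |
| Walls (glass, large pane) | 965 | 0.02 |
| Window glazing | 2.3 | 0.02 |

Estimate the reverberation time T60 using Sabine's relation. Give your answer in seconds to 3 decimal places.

2.186 seconds

Equivalent absorption area: A = 510.3*0.70 + 510.3*0.05 + 965*0.02 + 2.3*0.02 = 402.071 m^2.
Room volume: 5459.889 m³.
T = 0.161 V/A = 0.161·5459.889/402.071 = 2.186 s.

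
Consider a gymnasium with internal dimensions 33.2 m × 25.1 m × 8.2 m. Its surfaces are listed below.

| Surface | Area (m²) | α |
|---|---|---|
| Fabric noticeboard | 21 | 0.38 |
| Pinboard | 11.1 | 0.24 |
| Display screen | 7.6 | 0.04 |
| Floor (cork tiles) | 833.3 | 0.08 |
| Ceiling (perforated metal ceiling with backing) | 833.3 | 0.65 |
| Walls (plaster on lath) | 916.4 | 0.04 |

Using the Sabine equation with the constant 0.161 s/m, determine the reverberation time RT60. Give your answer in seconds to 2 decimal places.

1.68 sec

Total absorption A = 21*0.38 + 11.1*0.24 + 7.6*0.04 + 833.3*0.08 + 833.3*0.65 + 916.4*0.04
  = 7.980 + 2.664 + 0.304 + 66.664 + 541.645 + 36.656 = 655.913 m² sabins.
V = 33.2·25.1·8.2 = 6833.224 m³.
T = 0.161 V/A = 0.161·6833.224/655.913 = 1.68 s.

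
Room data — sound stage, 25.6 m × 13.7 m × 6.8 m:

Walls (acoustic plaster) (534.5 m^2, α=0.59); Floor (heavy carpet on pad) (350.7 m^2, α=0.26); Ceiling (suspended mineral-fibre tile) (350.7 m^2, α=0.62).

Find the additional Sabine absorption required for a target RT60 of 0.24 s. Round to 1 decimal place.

975.9 sabins

Equivalent absorption area: A₁ = 534.5*0.59 + 350.7*0.26 + 350.7*0.62 = 623.971 m^2.
Target A₂ = 0.161·2384.896/0.24 = 1599.868 sabins (V = 2384.896 m³).
Shortfall: 1599.868 − 623.971 = 975.9 sabins.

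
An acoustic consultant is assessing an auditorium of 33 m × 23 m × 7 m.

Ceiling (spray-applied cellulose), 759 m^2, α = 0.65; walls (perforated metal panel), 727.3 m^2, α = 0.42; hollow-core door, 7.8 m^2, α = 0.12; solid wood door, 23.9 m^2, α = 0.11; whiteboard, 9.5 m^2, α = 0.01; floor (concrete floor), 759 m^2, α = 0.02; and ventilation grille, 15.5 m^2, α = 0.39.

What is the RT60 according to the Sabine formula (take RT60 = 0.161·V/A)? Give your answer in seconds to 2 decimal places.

Total absorption A = 759·0.65 + 727.3·0.42 + 7.8·0.12 + 23.9·0.11 + 9.5·0.01 + 759·0.02 + 15.5·0.39
  = 493.350 + 305.466 + 0.936 + 2.629 + 0.095 + 15.180 + 6.045 = 823.701 m^2 sabins.
V = 33·23·7 = 5313 m³.
T = 0.161 V/A = 0.161·5313/823.701 = 1.04 s.

1.04 s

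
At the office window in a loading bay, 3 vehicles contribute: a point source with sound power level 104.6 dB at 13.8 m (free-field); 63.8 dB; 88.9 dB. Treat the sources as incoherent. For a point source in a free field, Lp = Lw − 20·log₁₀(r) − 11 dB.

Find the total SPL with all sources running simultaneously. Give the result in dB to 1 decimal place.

89.0 dB

Source at 13.8 m: Lp = 104.6 − 20·log₁₀(13.8) − 11 = 70.8 dB.
Sum in the linear (power) domain: Σ 10^(Lᵢ/10) = 10^(70.8/10) + 10^(63.8/10) + 10^(88.9/10) = 7.907e+08.
L_total = 10·log₁₀(7.907e+08) = 89.0 dB.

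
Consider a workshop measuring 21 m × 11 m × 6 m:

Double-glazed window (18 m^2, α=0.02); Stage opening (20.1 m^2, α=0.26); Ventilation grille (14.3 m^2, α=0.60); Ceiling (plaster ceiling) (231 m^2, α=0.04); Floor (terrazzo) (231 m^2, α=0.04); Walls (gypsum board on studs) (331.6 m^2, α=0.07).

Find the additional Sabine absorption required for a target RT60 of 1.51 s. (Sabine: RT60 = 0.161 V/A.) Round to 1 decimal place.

Equivalent absorption area: A₁ = 18·0.02 + 20.1·0.26 + 14.3·0.60 + 231·0.04 + 231·0.04 + 331.6·0.07 = 55.858 m^2.
V = 1386 m³. Required absorption A₂ = 0.161 × 1386 / 1.51 = 147.779 sabins.
ΔA = A₂ − A₁ = 147.779 − 55.858 = 91.9 sabins.

91.9 sabins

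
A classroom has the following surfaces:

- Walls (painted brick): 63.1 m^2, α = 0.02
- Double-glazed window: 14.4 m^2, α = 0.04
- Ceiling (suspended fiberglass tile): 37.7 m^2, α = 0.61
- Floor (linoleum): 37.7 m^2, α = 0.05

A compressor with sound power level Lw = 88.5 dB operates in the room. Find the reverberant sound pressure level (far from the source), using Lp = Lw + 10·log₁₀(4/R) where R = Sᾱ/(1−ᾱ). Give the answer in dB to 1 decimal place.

A = 26.720 sabins; S = 152.9 m^2.
ᾱ = 0.1748, so room constant R = A/(1−ᾱ) = 32.380 m^2.
Lp = Lw + 10 log₁₀(4/R) = 88.5 -9.08 = 79.4 dB.

79.4 dB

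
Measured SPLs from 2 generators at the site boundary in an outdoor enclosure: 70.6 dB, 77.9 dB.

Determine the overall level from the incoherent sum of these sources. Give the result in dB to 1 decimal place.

78.6 dB

Converting to relative power and adding: 10^(70.6/10) + 10^(77.9/10) = 7.314e+07.
Back to dB: 10·log₁₀ Σ = 78.6 dB.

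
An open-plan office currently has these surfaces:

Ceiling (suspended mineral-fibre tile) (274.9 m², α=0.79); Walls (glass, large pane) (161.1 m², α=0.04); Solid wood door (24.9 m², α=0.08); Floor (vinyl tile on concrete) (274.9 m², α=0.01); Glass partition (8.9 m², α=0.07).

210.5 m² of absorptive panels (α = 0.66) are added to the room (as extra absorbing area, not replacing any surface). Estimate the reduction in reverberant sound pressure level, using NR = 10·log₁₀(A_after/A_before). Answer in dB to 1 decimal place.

A_before = Σ Sᵢαᵢ = 274.9×0.79 + 161.1×0.04 + 24.9×0.08 + 274.9×0.01 + 8.9×0.07 = 228.979 sabins.
Added absorption = 210.5 × 0.66 = 138.930 sabins.
New total A_after = 367.909 sabins.
Reduction = 10 log₁₀(A_after/A_before) = 10 log₁₀(1.6067) = 2.1 dB.

2.1 dB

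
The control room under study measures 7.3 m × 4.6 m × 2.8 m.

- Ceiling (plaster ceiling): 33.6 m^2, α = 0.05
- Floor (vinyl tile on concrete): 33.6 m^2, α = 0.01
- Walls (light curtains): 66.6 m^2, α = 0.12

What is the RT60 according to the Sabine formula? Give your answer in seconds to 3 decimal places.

Summing Sᵢαᵢ: 1.680 + 0.336 + 7.992 → A = 10.008 sabins.
V = 7.3·4.6·2.8 = 94.024 m³.
T = 0.161 V/A = 0.161·94.024/10.008 = 1.513 s.

1.513 seconds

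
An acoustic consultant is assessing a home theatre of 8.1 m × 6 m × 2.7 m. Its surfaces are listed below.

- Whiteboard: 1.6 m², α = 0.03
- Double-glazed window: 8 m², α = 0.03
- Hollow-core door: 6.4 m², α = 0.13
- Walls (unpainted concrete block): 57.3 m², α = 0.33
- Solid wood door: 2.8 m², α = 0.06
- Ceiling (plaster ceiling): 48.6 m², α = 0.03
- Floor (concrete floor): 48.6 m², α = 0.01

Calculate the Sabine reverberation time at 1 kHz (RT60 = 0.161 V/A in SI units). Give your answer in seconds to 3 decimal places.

0.954 s

A = Σ Sᵢαᵢ = 1.6×0.03 + 8×0.03 + 6.4×0.13 + 57.3×0.33 + 2.8×0.06 + 48.6×0.03 + 48.6×0.01 = 22.141 sabins.
Room volume: 131.22 m³.
RT60 = 0.161 · V / A = 0.161 × 131.22 / 22.141 = 0.954 s.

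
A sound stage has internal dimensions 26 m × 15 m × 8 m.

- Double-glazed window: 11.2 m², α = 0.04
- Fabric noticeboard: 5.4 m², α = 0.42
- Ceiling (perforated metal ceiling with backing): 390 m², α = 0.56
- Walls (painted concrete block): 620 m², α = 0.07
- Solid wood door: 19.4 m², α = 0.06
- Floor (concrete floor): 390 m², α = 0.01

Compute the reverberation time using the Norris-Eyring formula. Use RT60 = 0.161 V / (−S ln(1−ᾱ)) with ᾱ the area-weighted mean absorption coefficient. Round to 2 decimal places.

Total surface area S = 11.2 + 5.4 + 390 + 620 + 19.4 + 390 = 1436.0 m².
Σ(Sᵢαᵢ) = 11.2×0.04 + 5.4×0.42 + 390×0.56 + 620×0.07 + 19.4×0.06 + 390×0.01 = 269.580.
ᾱ = 269.580 / 1436.0 = 0.1877.
Eyring denominator: −S ln(1−ᾱ) = 298.524.
V = 26 × 15 × 8 = 3120 m³.
T = 0.161·V/[−S·ln(1−ᾱ)] = 0.161·3120/298.524 = 1.68 s.

1.68 s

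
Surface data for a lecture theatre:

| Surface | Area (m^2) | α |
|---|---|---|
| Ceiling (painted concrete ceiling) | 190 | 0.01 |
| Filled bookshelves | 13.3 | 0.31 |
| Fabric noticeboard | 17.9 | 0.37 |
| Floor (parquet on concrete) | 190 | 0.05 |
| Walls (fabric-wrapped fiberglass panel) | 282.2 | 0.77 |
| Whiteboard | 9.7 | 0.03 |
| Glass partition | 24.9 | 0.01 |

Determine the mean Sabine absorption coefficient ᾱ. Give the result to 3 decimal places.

S = Σ Sᵢ = 190 + 13.3 + 17.9 + 190 + 282.2 + 9.7 + 24.9 = 728.0 m^2.
Weighted sum Σ Sα = 239.980.
ᾱ = 239.980 / 728.0 = 0.330.

0.330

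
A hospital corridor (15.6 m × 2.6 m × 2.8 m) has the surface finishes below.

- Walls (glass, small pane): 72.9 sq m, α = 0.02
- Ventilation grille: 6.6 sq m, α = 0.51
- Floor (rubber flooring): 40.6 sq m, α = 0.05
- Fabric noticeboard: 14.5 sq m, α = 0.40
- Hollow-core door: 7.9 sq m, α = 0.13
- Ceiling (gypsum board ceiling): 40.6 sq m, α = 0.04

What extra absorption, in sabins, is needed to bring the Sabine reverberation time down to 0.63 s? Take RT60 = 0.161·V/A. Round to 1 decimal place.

A₁ = Σ Sᵢαᵢ = 72.9*0.02 + 6.6*0.51 + 40.6*0.05 + 14.5*0.40 + 7.9*0.13 + 40.6*0.04 = 15.305 sabins.
Target A₂ = 0.161·113.568/0.63 = 29.023 sabins (V = 113.568 m³).
ΔA = A₂ − A₁ = 29.023 − 15.305 = 13.7 sabins.

13.7 sabins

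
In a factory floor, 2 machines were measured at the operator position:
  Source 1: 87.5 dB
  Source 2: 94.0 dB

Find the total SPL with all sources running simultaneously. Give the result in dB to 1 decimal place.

94.9 dB

Σ 10^(Lᵢ/10) = 3.074e+09.
Back to dB: 10·log₁₀ Σ = 94.9 dB.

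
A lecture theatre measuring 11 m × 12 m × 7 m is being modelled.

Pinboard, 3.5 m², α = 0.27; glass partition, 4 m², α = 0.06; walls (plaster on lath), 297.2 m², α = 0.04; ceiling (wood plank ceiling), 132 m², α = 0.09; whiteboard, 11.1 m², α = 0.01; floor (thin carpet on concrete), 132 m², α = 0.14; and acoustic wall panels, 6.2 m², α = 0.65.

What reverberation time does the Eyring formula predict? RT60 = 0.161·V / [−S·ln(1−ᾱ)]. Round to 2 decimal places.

S = Σ Sᵢ = 586.0 m².
Σ(Sᵢαᵢ) = 3.5×0.27 + 4×0.06 + 297.2×0.04 + 132×0.09 + 11.1×0.01 + 132×0.14 + 6.2×0.65 = 47.574.
Mean coefficient ᾱ = A/S = 0.0812.
−S·ln(1−ᾱ) = −586.0 × ln(1 − 0.0812) = 49.626.
V = 11 × 12 × 7 = 924 m³.
RT60 = 0.161 × 924 / 49.626 = 3.00 s.

3.00 s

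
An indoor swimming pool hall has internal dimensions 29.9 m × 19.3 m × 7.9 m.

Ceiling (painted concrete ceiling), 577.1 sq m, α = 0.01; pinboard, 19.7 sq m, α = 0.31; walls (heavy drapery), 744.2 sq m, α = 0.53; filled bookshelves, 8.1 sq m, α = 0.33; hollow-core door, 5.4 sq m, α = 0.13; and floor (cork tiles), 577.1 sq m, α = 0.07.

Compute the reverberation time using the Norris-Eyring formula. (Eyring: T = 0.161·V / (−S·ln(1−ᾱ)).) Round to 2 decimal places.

1.43 s

Total surface area S = 577.1 + 19.7 + 744.2 + 8.1 + 5.4 + 577.1 = 1931.6 sq m.
Σ(Sᵢαᵢ) = 577.1×0.01 + 19.7×0.31 + 744.2×0.53 + 8.1×0.33 + 5.4×0.13 + 577.1×0.07 = 450.076.
Mean coefficient ᾱ = A/S = 0.2330.
Eyring denominator: −S ln(1−ᾱ) = 512.393.
V = 29.9 × 19.3 × 7.9 = 4558.853 m³.
RT60 = 0.161 × 4558.853 / 512.393 = 1.43 s.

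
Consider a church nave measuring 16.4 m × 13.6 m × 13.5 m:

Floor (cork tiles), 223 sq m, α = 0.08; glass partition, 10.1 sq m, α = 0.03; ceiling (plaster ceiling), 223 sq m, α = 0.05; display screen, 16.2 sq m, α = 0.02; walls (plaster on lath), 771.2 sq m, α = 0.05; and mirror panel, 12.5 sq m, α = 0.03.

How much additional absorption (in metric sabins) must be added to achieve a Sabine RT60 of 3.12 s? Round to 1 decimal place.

A₁ = Σ Sᵢαᵢ = 223·0.08 + 10.1·0.03 + 223·0.05 + 16.2·0.02 + 771.2·0.05 + 12.5·0.03 = 68.552 sabins.
V = 3011.04 m³. Required absorption A₂ = 0.161 × 3011.04 / 3.12 = 155.377 sabins.
ΔA = A₂ − A₁ = 155.377 − 68.552 = 86.8 sabins.

86.8 sabins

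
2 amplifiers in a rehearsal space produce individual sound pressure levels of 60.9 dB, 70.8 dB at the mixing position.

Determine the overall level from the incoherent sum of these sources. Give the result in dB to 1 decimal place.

71.2 dB

Sum in the linear (power) domain: Σ 10^(Lᵢ/10) = 10^(60.9/10) + 10^(70.8/10) = 1.325e+07.
L_total = 10·log₁₀(1.325e+07) = 71.2 dB.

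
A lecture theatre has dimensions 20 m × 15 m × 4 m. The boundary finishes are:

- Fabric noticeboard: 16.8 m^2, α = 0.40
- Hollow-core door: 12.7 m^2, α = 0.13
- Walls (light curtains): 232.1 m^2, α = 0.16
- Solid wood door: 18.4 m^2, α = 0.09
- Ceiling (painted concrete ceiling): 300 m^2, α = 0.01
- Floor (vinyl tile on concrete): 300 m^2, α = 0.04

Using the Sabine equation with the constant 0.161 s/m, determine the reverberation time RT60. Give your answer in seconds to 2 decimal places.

Summing Sᵢαᵢ: 6.720 + 1.651 + 37.136 + 1.656 + 3.000 + 12.000 → A = 62.163 sabins.
Volume V = 20 × 15 × 4 = 1200 m³.
Sabine: RT60 = 0.161 × 1200 / 62.163 = 3.11 s.

3.11 s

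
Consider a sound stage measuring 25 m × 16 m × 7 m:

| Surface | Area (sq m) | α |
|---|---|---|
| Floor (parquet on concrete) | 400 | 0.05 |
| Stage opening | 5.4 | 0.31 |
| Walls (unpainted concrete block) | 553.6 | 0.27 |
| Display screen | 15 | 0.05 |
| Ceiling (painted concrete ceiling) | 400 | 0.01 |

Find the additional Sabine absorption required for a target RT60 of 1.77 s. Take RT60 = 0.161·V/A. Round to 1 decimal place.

78.8 sabins

Summing Sᵢαᵢ: 20.000 + 1.674 + 149.472 + 0.750 + 4.000 → A₁ = 175.896 sabins.
For T = 1.77 s, need A₂ = 0.161·V/T = 0.161·2800/1.77 = 254.689 sabins.
ΔA = A₂ − A₁ = 254.689 − 175.896 = 78.8 sabins.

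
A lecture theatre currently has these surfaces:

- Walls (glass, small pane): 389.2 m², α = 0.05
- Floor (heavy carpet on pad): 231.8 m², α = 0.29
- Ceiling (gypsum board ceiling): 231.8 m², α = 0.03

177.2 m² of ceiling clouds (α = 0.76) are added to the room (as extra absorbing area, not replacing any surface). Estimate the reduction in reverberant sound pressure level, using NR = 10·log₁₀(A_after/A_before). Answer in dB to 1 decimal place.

Summing Sᵢαᵢ: 19.460 + 67.222 + 6.954 → A_before = 93.636 sabins.
Treatment contributes 177.2·0.76 = 134.672 sabins.
A_after = 93.636 + 134.672 = 228.308 sabins.
Reduction = 10 log₁₀(A_after/A_before) = 10 log₁₀(2.4383) = 3.9 dB.

3.9 dB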